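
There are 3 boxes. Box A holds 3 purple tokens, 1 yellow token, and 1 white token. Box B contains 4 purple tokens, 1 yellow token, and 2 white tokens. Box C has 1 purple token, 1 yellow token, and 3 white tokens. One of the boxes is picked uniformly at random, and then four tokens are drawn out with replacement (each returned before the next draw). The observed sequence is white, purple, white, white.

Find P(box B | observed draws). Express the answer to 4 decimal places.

0.2173

For each hypothesis, P(data | H) works out to: P(data | box A) = (1/5)(3/5)(1/5)(1/5) = 0.0048; P(data | box B) = (2/7)(4/7)(2/7)(2/7) = 0.013328; P(data | box C) = (3/5)(1/5)(3/5)(3/5) = 0.0432.
Multiplying each by its prior: 1/3 · 0.0048 = 0.0016, 1/3 · 0.013328 = 0.0044426, 1/3 · 0.0432 = 0.0144; with total 0.020443.
Therefore the posterior P(box B | data) = (0.0044426) / (0.020443) = 0.21732.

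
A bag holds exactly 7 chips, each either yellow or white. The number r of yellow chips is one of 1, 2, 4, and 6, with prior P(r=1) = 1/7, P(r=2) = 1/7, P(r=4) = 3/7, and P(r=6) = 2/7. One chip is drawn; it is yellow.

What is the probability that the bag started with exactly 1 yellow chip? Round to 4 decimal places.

Under each hypothesis, the probability of this draw is: P(data | r = 1) = (1/7) = 1/7; P(data | r = 2) = (2/7) = 2/7; P(data | r = 4) = (4/7) = 4/7; P(data | r = 6) = (6/7) = 6/7.
Weighting by the prior gives 1/7 · 1/7 = 1/49, 1/7 · 2/7 = 2/49, 3/7 · 4/7 = 12/49, 2/7 · 6/7 = 12/49; summing to 27/49.
Therefore the posterior P(r = 1 | data) = (1/49) / (27/49) = 1/27.

0.0370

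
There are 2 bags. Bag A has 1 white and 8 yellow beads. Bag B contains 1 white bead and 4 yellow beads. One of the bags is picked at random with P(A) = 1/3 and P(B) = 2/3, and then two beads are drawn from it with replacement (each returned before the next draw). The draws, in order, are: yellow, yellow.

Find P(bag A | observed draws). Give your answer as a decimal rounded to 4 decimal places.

0.3817

Under each hypothesis, the probability of the observed sequence is: P(data | bag A) = (8/9)(8/9) = 0.79012; P(data | bag B) = (4/5)(4/5) = 0.64.
The prior-weighted likelihoods are 1/3 · 0.79012 = 0.26337, 2/3 · 0.64 = 0.42667; summing to 0.69004.
So P(bag A | data) = (0.26337) / (0.69004) = 0.38168.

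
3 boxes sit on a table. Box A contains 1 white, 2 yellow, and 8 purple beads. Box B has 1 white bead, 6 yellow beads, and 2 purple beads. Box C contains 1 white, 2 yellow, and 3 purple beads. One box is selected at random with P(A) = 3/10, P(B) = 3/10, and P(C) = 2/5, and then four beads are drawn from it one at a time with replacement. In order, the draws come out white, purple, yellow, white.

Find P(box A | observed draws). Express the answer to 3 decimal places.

For each hypothesis, P(data | H) works out to: P(data | box A) = (1/11)(8/11)(2/11)(1/11) = 0.0010928; P(data | box B) = (1/9)(2/9)(6/9)(1/9) = 0.001829; P(data | box C) = (1/6)(3/6)(2/6)(1/6) = 0.0046296.
Multiplying each by its prior: 3/10 · 0.0010928 = 0.00032785, 3/10 · 0.001829 = 0.0005487, 2/5 · 0.0046296 = 0.0018519; these sum to 0.0027284.
By Bayes' rule, P(box A | data) = (0.00032785) / (0.0027284) = 0.12016.

0.120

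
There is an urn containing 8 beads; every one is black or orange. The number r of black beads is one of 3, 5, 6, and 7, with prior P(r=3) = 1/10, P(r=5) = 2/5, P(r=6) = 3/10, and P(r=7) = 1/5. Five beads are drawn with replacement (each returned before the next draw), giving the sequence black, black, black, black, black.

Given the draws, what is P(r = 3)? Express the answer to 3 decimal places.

The likelihood of the observed sequence under each hypothesis: P(data | r = 3) = (3/8)(3/8)(3/8)(3/8)(3/8) = 0.0074158; P(data | r = 5) = (5/8)(5/8)(5/8)(5/8)(5/8) = 0.095367; P(data | r = 6) = (6/8)(6/8)(6/8)(6/8)(6/8) = 0.2373; P(data | r = 7) = (7/8)(7/8)(7/8)(7/8)(7/8) = 0.51291.
Multiplying each by its prior: 1/10 · 0.0074158 = 0.00074158, 2/5 · 0.095367 = 0.038147, 3/10 · 0.2373 = 0.071191, 1/5 · 0.51291 = 0.10258; these sum to 0.21266.
By Bayes' rule, P(r = 3 | data) = (0.00074158) / (0.21266) = 0.0034871.

0.003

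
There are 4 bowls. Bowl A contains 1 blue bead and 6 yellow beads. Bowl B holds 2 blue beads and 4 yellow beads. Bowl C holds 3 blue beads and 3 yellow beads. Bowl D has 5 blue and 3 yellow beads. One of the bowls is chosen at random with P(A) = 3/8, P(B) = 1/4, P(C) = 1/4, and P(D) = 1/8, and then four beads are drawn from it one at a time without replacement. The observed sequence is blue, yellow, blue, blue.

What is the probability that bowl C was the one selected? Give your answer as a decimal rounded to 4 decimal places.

0.4828

The likelihood of the observed sequence under each hypothesis: P(data | bowl A) = (1/7)(6/6)(0/5) = 0; P(data | bowl B) = (2/6)(4/5)(1/4)(0/3) = 0; P(data | bowl C) = (3/6)(3/5)(2/4)(1/3) = 0.05; P(data | bowl D) = (5/8)(3/7)(4/6)(3/5) = 0.10714.
Multiplying each by its prior: 3/8 · 0 = 0, 1/4 · 0 = 0, 1/4 · 0.05 = 0.0125, 1/8 · 0.10714 = 0.013393; summing to 0.025893.
So P(bowl C | data) = (0.0125) / (0.025893) = 0.48276.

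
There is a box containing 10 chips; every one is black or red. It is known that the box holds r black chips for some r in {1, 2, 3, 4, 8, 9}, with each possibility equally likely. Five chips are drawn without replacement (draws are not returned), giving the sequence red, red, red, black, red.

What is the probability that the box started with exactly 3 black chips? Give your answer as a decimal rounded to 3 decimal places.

0.244

For each hypothesis, P(data | H) works out to: P(data | r = 1) = (9/10)(8/9)(7/8)(1/7)(6/6) = 0.1; P(data | r = 2) = (8/10)(7/9)(6/8)(2/7)(5/6) = 0.11111; P(data | r = 3) = (7/10)(6/9)(5/8)(3/7)(4/6) = 0.083333; P(data | r = 4) = (6/10)(5/9)(4/8)(4/7)(3/6) = 0.047619; P(data | r = 8) = (2/10)(1/9)(0/8) = 0; P(data | r = 9) = (1/10)(0/9) = 0.
Multiplying each by its prior: 1/6 · 0.1 = 0.016667, 1/6 · 0.11111 = 0.018519, 1/6 · 0.083333 = 0.013889, 1/6 · 0.047619 = 0.0079365, 1/6 · 0 = 0, 1/6 · 0 = 0; summing to 0.057011.
So P(r = 3 | data) = (0.013889) / (0.057011) = 0.24362.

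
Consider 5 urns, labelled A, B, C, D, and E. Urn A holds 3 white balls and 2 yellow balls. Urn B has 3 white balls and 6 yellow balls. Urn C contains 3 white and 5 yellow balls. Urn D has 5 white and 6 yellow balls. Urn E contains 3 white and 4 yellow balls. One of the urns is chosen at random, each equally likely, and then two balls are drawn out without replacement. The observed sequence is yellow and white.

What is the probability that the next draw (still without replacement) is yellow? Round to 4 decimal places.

Compute the likelihood of the observed sequence for each case: P(data | urn A) = (2/5)(3/4) = 0.3; P(data | urn B) = (6/9)(3/8) = 0.25; P(data | urn C) = (5/8)(3/7) = 0.26786; P(data | urn D) = (6/11)(5/10) = 0.27273; P(data | urn E) = (4/7)(3/6) = 0.28571.
The prior-weighted likelihoods are 1/5 · 0.3 = 0.06, 1/5 · 0.25 = 0.05, 1/5 · 0.26786 = 0.053571, 1/5 · 0.27273 = 0.054545, 1/5 · 0.28571 = 0.057143; with total 0.27526.
Dividing through by the total gives posterior P(urn A | data) = 0.21798, P(urn B | data) = 0.18165, P(urn C | data) = 0.19462, P(urn D | data) = 0.19816, P(urn E | data) = 0.2076.
Averaging over the posterior, P(yellow next | data) = (1/3)(0.21798) + (5/7)(0.18165) + (2/3)(0.19462) + (5/9)(0.19816) + (3/5)(0.2076) = 0.5668.

0.5668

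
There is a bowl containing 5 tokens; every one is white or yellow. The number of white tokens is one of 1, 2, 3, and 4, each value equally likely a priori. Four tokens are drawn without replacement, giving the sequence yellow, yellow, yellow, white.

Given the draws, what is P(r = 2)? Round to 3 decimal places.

Under each hypothesis, the probability of the observed sequence is: P(data | r = 1) = (4/5)(3/4)(2/3)(1/2) = 1/5; P(data | r = 2) = (3/5)(2/4)(1/3)(2/2) = 1/10; P(data | r = 3) = (2/5)(1/4)(0/3) = 0; P(data | r = 4) = (1/5)(0/4) = 0.
Multiplying each by its prior: 1/4 · 1/5 = 1/20, 1/4 · 1/10 = 1/40, 1/4 · 0 = 0, 1/4 · 0 = 0; with total 3/40.
Therefore the posterior P(r = 2 | data) = (1/40) / (3/40) = 1/3.

0.333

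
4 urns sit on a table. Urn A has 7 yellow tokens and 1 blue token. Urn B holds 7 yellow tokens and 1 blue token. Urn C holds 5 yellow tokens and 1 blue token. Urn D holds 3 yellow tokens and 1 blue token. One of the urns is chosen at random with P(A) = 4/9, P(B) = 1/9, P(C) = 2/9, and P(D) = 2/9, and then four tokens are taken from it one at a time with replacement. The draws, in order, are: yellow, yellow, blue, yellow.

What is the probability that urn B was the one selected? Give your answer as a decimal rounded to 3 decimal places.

0.102

Compute the likelihood of the observed sequence for each case: P(data | urn A) = (7/8)(7/8)(1/8)(7/8) = 0.08374; P(data | urn B) = (7/8)(7/8)(1/8)(7/8) = 0.08374; P(data | urn C) = (5/6)(5/6)(1/6)(5/6) = 0.096451; P(data | urn D) = (3/4)(3/4)(1/4)(3/4) = 0.10547.
Multiplying each by its prior: 4/9 · 0.08374 = 0.037218, 1/9 · 0.08374 = 0.0093045, 2/9 · 0.096451 = 0.021433, 2/9 · 0.10547 = 0.023438; with total 0.091393.
So P(urn B | data) = (0.0093045) / (0.091393) = 0.10181.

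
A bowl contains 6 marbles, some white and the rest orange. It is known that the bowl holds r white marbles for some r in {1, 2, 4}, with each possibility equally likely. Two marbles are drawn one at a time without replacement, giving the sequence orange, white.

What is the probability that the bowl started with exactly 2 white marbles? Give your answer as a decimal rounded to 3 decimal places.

The likelihood of the observed sequence under each hypothesis: P(data | r = 1) = (5/6)(1/5) = 1/6; P(data | r = 2) = (4/6)(2/5) = 4/15; P(data | r = 4) = (2/6)(4/5) = 4/15.
Weighting by the prior gives 1/3 · 1/6 = 1/18, 1/3 · 4/15 = 4/45, 1/3 · 4/15 = 4/45; with total 7/30.
Hence P(r = 2 | data) = (4/45) / (7/30) = 8/21.

0.381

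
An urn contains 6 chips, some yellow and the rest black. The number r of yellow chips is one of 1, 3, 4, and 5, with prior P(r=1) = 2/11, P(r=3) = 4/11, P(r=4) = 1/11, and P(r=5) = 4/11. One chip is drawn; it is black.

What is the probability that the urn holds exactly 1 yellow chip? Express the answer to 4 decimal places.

The likelihood of this draw under each hypothesis: P(data | r = 1) = (5/6) = 5/6; P(data | r = 3) = (3/6) = 1/2; P(data | r = 4) = (2/6) = 1/3; P(data | r = 5) = (1/6) = 1/6.
The prior-weighted likelihoods are 2/11 · 5/6 = 5/33, 4/11 · 1/2 = 2/11, 1/11 · 1/3 = 1/33, 4/11 · 1/6 = 2/33; summing to 14/33.
Hence P(r = 1 | data) = (5/33) / (14/33) = 5/14.

0.3571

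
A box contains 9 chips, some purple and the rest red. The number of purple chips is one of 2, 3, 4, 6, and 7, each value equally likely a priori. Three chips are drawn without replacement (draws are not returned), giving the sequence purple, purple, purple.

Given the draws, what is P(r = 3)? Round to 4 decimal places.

The likelihood of the observed sequence under each hypothesis: P(data | r = 2) = (2/9)(1/8)(0/7) = 0; P(data | r = 3) = (3/9)(2/8)(1/7) = 1/84; P(data | r = 4) = (4/9)(3/8)(2/7) = 1/21; P(data | r = 6) = (6/9)(5/8)(4/7) = 5/21; P(data | r = 7) = (7/9)(6/8)(5/7) = 5/12.
Multiplying each by its prior: 1/5 · 0 = 0, 1/5 · 1/84 = 1/420, 1/5 · 1/21 = 1/105, 1/5 · 5/21 = 1/21, 1/5 · 5/12 = 1/12; these sum to 1/7.
By Bayes' rule, P(r = 3 | data) = (1/420) / (1/7) = 1/60.

0.0167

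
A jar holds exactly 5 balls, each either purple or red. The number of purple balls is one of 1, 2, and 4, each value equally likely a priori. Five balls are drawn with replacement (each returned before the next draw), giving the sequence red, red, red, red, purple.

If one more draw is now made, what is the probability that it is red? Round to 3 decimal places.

0.718

The likelihood of the observed sequence under each hypothesis: P(data | r = 1) = (4/5)(4/5)(4/5)(4/5)(1/5) = 0.08192; P(data | r = 2) = (3/5)(3/5)(3/5)(3/5)(2/5) = 0.05184; P(data | r = 4) = (1/5)(1/5)(1/5)(1/5)(4/5) = 0.00128.
Multiplying each by its prior: 1/3 · 0.08192 = 0.027307, 1/3 · 0.05184 = 0.01728, 1/3 · 0.00128 = 0.00042667; summing to 0.045013.
The posterior is then P(r = 1 | data) = 0.60664, P(r = 2 | data) = 0.38389, P(r = 4 | data) = 0.0094787.
So P(red next | data) = Σ P(red next | H) P(H | data) = (4/5)(0.60664) + (3/5)(0.38389) + (1/5)(0.0094787) = 0.71754.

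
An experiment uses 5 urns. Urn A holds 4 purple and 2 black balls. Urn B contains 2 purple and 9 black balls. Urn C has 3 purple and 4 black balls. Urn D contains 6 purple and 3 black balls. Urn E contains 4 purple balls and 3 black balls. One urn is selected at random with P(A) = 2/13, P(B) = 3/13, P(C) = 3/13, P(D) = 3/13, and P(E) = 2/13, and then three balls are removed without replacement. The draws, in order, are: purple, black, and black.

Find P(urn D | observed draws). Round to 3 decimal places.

0.140

The likelihood of the observed sequence under each hypothesis: P(data | urn A) = (4/6)(2/5)(1/4) = 0.066667; P(data | urn B) = (2/11)(9/10)(8/9) = 0.14545; P(data | urn C) = (3/7)(4/6)(3/5) = 0.17143; P(data | urn D) = (6/9)(3/8)(2/7) = 0.071429; P(data | urn E) = (4/7)(3/6)(2/5) = 0.11429.
The prior-weighted likelihoods are 2/13 · 0.066667 = 0.010256, 3/13 · 0.14545 = 0.033566, 3/13 · 0.17143 = 0.03956, 3/13 · 0.071429 = 0.016484, 2/13 · 0.11429 = 0.017582; these sum to 0.11745.
By Bayes' rule, P(urn D | data) = (0.016484) / (0.11745) = 0.14035.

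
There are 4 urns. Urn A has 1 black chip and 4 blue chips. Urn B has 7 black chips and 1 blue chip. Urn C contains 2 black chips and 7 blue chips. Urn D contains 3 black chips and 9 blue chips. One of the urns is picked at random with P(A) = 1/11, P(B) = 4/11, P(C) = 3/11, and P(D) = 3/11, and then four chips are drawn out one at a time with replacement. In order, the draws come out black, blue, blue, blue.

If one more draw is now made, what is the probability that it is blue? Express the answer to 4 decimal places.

Compute the likelihood of the observed sequence for each case: P(data | urn A) = (1/5)(4/5)(4/5)(4/5) = 0.1024; P(data | urn B) = (7/8)(1/8)(1/8)(1/8) = 0.001709; P(data | urn C) = (2/9)(7/9)(7/9)(7/9) = 0.10456; P(data | urn D) = (3/12)(9/12)(9/12)(9/12) = 0.10547.
Multiplying each by its prior: 1/11 · 0.1024 = 0.0093091, 4/11 · 0.001709 = 0.00062145, 3/11 · 0.10456 = 0.028516, 3/11 · 0.10547 = 0.028764; with total 0.06721.
Dividing through by the total gives posterior P(urn A | data) = 0.13851, P(urn B | data) = 0.0092463, P(urn C | data) = 0.42427, P(urn D | data) = 0.42797.
Averaging over the posterior, P(blue next | data) = (4/5)(0.13851) + (1/8)(0.0092463) + (7/9)(0.42427) + (3/4)(0.42797) = 0.76293.

0.7629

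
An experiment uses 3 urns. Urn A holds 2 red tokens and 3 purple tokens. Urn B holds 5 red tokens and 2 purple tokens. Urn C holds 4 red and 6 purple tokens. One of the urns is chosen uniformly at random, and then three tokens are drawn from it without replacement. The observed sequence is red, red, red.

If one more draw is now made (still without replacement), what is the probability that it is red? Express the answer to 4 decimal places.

The likelihood of the observed sequence under each hypothesis: P(data | urn A) = (2/5)(1/4)(0/3) = 0; P(data | urn B) = (5/7)(4/6)(3/5) = 2/7; P(data | urn C) = (4/10)(3/9)(2/8) = 1/30.
The prior-weighted likelihoods are 1/3 · 0 = 0, 1/3 · 2/7 = 2/21, 1/3 · 1/30 = 1/90; these sum to 67/630.
Dividing through by the total gives posterior P(urn A | data) = 0, P(urn B | data) = 60/67, P(urn C | data) = 7/67.
So P(red next | data) = Σ P(red next | H) P(H | data) = (1/2)(60/67) + (1/7)(7/67) = 31/67.

0.4627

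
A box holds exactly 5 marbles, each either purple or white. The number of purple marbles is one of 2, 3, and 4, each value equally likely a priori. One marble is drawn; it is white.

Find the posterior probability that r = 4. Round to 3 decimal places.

The likelihood of this draw under each hypothesis: P(data | r = 2) = (3/5) = 3/5; P(data | r = 3) = (2/5) = 2/5; P(data | r = 4) = (1/5) = 1/5.
Multiplying each by its prior: 1/3 · 3/5 = 1/5, 1/3 · 2/5 = 2/15, 1/3 · 1/5 = 1/15; these sum to 2/5.
Therefore the posterior P(r = 4 | data) = (1/15) / (2/5) = 1/6.

0.167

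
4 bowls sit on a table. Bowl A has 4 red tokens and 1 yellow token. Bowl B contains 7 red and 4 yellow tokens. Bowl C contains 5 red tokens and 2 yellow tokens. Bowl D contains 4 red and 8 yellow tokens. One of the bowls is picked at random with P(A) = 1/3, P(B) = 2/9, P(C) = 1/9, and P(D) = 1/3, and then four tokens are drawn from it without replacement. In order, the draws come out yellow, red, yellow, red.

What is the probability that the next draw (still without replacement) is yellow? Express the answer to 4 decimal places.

0.4749

Compute the likelihood of the observed sequence for each case: P(data | bowl A) = (1/5)(4/4)(0/3) = 0; P(data | bowl B) = (4/11)(7/10)(3/9)(6/8) = 0.063636; P(data | bowl C) = (2/7)(5/6)(1/5)(4/4) = 0.047619; P(data | bowl D) = (8/12)(4/11)(7/10)(3/9) = 0.056566.
Multiplying each by its prior: 1/3 · 0 = 0, 2/9 · 0.063636 = 0.014141, 1/9 · 0.047619 = 0.005291, 1/3 · 0.056566 = 0.018855; summing to 0.038288.
The posterior is then P(bowl A | data) = 0, P(bowl B | data) = 0.36935, P(bowl C | data) = 0.13819, P(bowl D | data) = 0.49246.
The predictive probability is P(yellow next | data) = (2/7)(0.36935) + (0)(0.13819) + (3/4)(0.49246) = 0.47487.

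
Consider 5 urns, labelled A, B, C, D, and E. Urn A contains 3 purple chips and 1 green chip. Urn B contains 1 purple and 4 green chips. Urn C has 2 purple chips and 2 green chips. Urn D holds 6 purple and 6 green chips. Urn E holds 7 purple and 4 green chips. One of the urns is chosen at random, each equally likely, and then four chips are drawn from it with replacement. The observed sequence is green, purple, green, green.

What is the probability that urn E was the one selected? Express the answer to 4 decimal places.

0.1134

The likelihood of the observed sequence under each hypothesis: P(data | urn A) = (1/4)(3/4)(1/4)(1/4) = 0.011719; P(data | urn B) = (4/5)(1/5)(4/5)(4/5) = 0.1024; P(data | urn C) = (2/4)(2/4)(2/4)(2/4) = 0.0625; P(data | urn D) = (6/12)(6/12)(6/12)(6/12) = 0.0625; P(data | urn E) = (4/11)(7/11)(4/11)(4/11) = 0.030599.
The prior-weighted likelihoods are 1/5 · 0.011719 = 0.0023437, 1/5 · 0.1024 = 0.02048, 1/5 · 0.0625 = 0.0125, 1/5 · 0.0625 = 0.0125, 1/5 · 0.030599 = 0.0061198; these sum to 0.053944.
Hence P(urn E | data) = (0.0061198) / (0.053944) = 0.11345.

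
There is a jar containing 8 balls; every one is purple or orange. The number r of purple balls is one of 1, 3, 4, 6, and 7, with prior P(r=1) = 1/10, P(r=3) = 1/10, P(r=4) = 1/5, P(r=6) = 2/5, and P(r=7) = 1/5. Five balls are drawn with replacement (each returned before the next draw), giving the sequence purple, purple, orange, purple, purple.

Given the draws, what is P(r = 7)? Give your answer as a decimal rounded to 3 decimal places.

The likelihood of the observed sequence under each hypothesis: P(data | r = 1) = (1/8)(1/8)(7/8)(1/8)(1/8) = 0.00021362; P(data | r = 3) = (3/8)(3/8)(5/8)(3/8)(3/8) = 0.01236; P(data | r = 4) = (4/8)(4/8)(4/8)(4/8)(4/8) = 0.03125; P(data | r = 6) = (6/8)(6/8)(2/8)(6/8)(6/8) = 0.079102; P(data | r = 7) = (7/8)(7/8)(1/8)(7/8)(7/8) = 0.073273.
Multiplying each by its prior: 1/10 · 0.00021362 = 2.1362e-05, 1/10 · 0.01236 = 0.001236, 1/5 · 0.03125 = 0.00625, 2/5 · 0.079102 = 0.031641, 1/5 · 0.073273 = 0.014655; summing to 0.053802.
So P(r = 7 | data) = (0.014655) / (0.053802) = 0.27238.

0.272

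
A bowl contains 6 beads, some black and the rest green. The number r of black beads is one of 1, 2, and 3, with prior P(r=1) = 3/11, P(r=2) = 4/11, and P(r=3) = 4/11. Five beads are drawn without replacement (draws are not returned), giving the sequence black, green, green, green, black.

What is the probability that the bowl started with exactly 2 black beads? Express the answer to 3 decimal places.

Under each hypothesis, the probability of the observed sequence is: P(data | r = 1) = (1/6)(5/5)(4/4)(3/3)(0/2) = 0; P(data | r = 2) = (2/6)(4/5)(3/4)(2/3)(1/2) = 1/15; P(data | r = 3) = (3/6)(3/5)(2/4)(1/3)(2/2) = 1/20.
The prior-weighted likelihoods are 3/11 · 0 = 0, 4/11 · 1/15 = 4/165, 4/11 · 1/20 = 1/55; with total 7/165.
Therefore the posterior P(r = 2 | data) = (4/165) / (7/165) = 4/7.

0.571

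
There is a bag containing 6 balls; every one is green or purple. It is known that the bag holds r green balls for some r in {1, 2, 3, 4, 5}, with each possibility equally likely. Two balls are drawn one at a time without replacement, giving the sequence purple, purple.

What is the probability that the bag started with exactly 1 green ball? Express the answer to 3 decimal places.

0.500

The likelihood of the observed sequence under each hypothesis: P(data | r = 1) = (5/6)(4/5) = 2/3; P(data | r = 2) = (4/6)(3/5) = 2/5; P(data | r = 3) = (3/6)(2/5) = 1/5; P(data | r = 4) = (2/6)(1/5) = 1/15; P(data | r = 5) = (1/6)(0/5) = 0.
The prior-weighted likelihoods are 1/5 · 2/3 = 2/15, 1/5 · 2/5 = 2/25, 1/5 · 1/5 = 1/25, 1/5 · 1/15 = 1/75, 1/5 · 0 = 0; these sum to 4/15.
By Bayes' rule, P(r = 1 | data) = (2/15) / (4/15) = 1/2.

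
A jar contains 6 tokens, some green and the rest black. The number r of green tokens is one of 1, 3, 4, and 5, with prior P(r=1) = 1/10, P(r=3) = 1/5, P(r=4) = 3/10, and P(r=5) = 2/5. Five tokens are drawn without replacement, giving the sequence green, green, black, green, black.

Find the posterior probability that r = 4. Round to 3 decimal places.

0.667

Compute the likelihood of the observed sequence for each case: P(data | r = 1) = (1/6)(0/5) = 0; P(data | r = 3) = (3/6)(2/5)(3/4)(1/3)(2/2) = 1/20; P(data | r = 4) = (4/6)(3/5)(2/4)(2/3)(1/2) = 1/15; P(data | r = 5) = (5/6)(4/5)(1/4)(3/3)(0/2) = 0.
Weighting by the prior gives 1/10 · 0 = 0, 1/5 · 1/20 = 1/100, 3/10 · 1/15 = 1/50, 2/5 · 0 = 0; these sum to 3/100.
So P(r = 4 | data) = (1/50) / (3/100) = 2/3.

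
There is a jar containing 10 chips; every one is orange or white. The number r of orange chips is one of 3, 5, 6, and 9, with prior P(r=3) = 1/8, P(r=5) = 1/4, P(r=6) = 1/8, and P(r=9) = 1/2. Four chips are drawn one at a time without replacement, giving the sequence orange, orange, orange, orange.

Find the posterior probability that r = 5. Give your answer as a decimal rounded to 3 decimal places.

0.019

Compute the likelihood of the observed sequence for each case: P(data | r = 3) = (3/10)(2/9)(1/8)(0/7) = 0; P(data | r = 5) = (5/10)(4/9)(3/8)(2/7) = 0.02381; P(data | r = 6) = (6/10)(5/9)(4/8)(3/7) = 0.071429; P(data | r = 9) = (9/10)(8/9)(7/8)(6/7) = 0.6.
Multiplying each by its prior: 1/8 · 0 = 0, 1/4 · 0.02381 = 0.0059524, 1/8 · 0.071429 = 0.0089286, 1/2 · 0.6 = 0.3; with total 0.31488.
Hence P(r = 5 | data) = (0.0059524) / (0.31488) = 0.018904.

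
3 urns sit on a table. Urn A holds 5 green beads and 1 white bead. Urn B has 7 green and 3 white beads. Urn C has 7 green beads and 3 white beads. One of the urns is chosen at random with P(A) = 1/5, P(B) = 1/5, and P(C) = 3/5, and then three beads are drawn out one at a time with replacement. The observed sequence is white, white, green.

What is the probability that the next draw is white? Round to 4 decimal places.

0.2888

Under each hypothesis, the probability of the observed sequence is: P(data | urn A) = (1/6)(1/6)(5/6) = 0.023148; P(data | urn B) = (3/10)(3/10)(7/10) = 0.063; P(data | urn C) = (3/10)(3/10)(7/10) = 0.063.
Multiplying each by its prior: 1/5 · 0.023148 = 0.0046296, 1/5 · 0.063 = 0.0126, 3/5 · 0.063 = 0.0378; summing to 0.05503.
Normalising, the posterior is P(urn A | data) = 0.08413, P(urn B | data) = 0.22897, P(urn C | data) = 0.6869.
So P(white next | data) = Σ P(white next | H) P(H | data) = (1/6)(0.08413) + (3/10)(0.22897) + (3/10)(0.6869) = 0.28878.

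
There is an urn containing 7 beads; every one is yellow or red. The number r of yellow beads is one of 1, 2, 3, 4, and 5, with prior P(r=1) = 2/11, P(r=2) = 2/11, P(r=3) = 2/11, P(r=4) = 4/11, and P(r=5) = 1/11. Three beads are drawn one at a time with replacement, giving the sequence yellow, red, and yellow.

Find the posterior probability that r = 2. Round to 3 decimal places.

0.109

Compute the likelihood of the observed sequence for each case: P(data | r = 1) = (1/7)(6/7)(1/7) = 0.017493; P(data | r = 2) = (2/7)(5/7)(2/7) = 0.058309; P(data | r = 3) = (3/7)(4/7)(3/7) = 0.10496; P(data | r = 4) = (4/7)(3/7)(4/7) = 0.13994; P(data | r = 5) = (5/7)(2/7)(5/7) = 0.14577.
The prior-weighted likelihoods are 2/11 · 0.017493 = 0.0031805, 2/11 · 0.058309 = 0.010602, 2/11 · 0.10496 = 0.019083, 4/11 · 0.13994 = 0.050888, 1/11 · 0.14577 = 0.013252; summing to 0.097005.
By Bayes' rule, P(r = 2 | data) = (0.010602) / (0.097005) = 0.10929.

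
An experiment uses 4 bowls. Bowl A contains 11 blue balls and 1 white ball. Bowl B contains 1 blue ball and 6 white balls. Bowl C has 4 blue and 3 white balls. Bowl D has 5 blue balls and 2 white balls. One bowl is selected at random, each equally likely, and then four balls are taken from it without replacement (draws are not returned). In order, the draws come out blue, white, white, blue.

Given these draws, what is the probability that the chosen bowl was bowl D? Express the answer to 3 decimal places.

0.357

Under each hypothesis, the probability of the observed sequence is: P(data | bowl A) = (11/12)(1/11)(0/10) = 0; P(data | bowl B) = (1/7)(6/6)(5/5)(0/4) = 0; P(data | bowl C) = (4/7)(3/6)(2/5)(3/4) = 3/35; P(data | bowl D) = (5/7)(2/6)(1/5)(4/4) = 1/21.
Weighting by the prior gives 1/4 · 0 = 0, 1/4 · 0 = 0, 1/4 · 3/35 = 3/140, 1/4 · 1/21 = 1/84; summing to 1/30.
Therefore the posterior P(bowl D | data) = (1/84) / (1/30) = 5/14.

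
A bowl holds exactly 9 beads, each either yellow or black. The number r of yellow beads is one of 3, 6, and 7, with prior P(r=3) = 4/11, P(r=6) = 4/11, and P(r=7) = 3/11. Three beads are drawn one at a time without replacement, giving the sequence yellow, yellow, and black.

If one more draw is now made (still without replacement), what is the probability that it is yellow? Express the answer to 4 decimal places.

0.6270

Under each hypothesis, the probability of the observed sequence is: P(data | r = 3) = (3/9)(2/8)(6/7) = 1/14; P(data | r = 6) = (6/9)(5/8)(3/7) = 5/28; P(data | r = 7) = (7/9)(6/8)(2/7) = 1/6.
The prior-weighted likelihoods are 4/11 · 1/14 = 2/77, 4/11 · 5/28 = 5/77, 3/11 · 1/6 = 1/22; these sum to 3/22.
The posterior is then P(r = 3 | data) = 4/21, P(r = 6 | data) = 10/21, P(r = 7 | data) = 1/3.
So P(yellow next | data) = Σ P(yellow next | H) P(H | data) = (1/6)(4/21) + (2/3)(10/21) + (5/6)(1/3) = 79/126.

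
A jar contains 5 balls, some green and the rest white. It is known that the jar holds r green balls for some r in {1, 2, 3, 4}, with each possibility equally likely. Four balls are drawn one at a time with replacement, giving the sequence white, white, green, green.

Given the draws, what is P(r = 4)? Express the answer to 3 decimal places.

For each hypothesis, P(data | H) works out to: P(data | r = 1) = (4/5)(4/5)(1/5)(1/5) = 16/625; P(data | r = 2) = (3/5)(3/5)(2/5)(2/5) = 36/625; P(data | r = 3) = (2/5)(2/5)(3/5)(3/5) = 36/625; P(data | r = 4) = (1/5)(1/5)(4/5)(4/5) = 16/625.
The prior-weighted likelihoods are 1/4 · 16/625 = 4/625, 1/4 · 36/625 = 9/625, 1/4 · 36/625 = 9/625, 1/4 · 16/625 = 4/625; with total 26/625.
By Bayes' rule, P(r = 4 | data) = (4/625) / (26/625) = 2/13.

0.154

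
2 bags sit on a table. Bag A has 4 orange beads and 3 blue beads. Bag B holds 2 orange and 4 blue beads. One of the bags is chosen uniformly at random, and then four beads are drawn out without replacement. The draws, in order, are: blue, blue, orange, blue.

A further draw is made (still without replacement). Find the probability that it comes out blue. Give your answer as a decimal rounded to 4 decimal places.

The likelihood of the observed sequence under each hypothesis: P(data | bag A) = (3/7)(2/6)(4/5)(1/4) = 1/35; P(data | bag B) = (4/6)(3/5)(2/4)(2/3) = 2/15.
Multiplying each by its prior: 1/2 · 1/35 = 1/70, 1/2 · 2/15 = 1/15; summing to 17/210.
Dividing through by the total gives posterior P(bag A | data) = 3/17, P(bag B | data) = 14/17.
Averaging over the posterior, P(blue next | data) = (0)(3/17) + (1/2)(14/17) = 7/17.

0.4118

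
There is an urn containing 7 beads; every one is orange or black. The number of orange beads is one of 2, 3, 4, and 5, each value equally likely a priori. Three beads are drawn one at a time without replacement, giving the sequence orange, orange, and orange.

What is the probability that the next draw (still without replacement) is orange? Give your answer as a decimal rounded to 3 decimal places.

Under each hypothesis, the probability of the observed sequence is: P(data | r = 2) = (2/7)(1/6)(0/5) = 0; P(data | r = 3) = (3/7)(2/6)(1/5) = 1/35; P(data | r = 4) = (4/7)(3/6)(2/5) = 4/35; P(data | r = 5) = (5/7)(4/6)(3/5) = 2/7.
The prior-weighted likelihoods are 1/4 · 0 = 0, 1/4 · 1/35 = 1/140, 1/4 · 4/35 = 1/35, 1/4 · 2/7 = 1/14; with total 3/28.
Normalising, the posterior is P(r = 2 | data) = 0, P(r = 3 | data) = 1/15, P(r = 4 | data) = 4/15, P(r = 5 | data) = 2/3.
So P(orange next | data) = Σ P(orange next | H) P(H | data) = (0)(1/15) + (1/4)(4/15) + (1/2)(2/3) = 2/5.

0.400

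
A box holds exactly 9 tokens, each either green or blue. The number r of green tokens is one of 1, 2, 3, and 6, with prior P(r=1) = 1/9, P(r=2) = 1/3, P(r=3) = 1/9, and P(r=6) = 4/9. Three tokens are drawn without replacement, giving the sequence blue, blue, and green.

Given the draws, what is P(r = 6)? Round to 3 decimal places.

0.266

Compute the likelihood of the observed sequence for each case: P(data | r = 1) = (8/9)(7/8)(1/7) = 0.11111; P(data | r = 2) = (7/9)(6/8)(2/7) = 0.16667; P(data | r = 3) = (6/9)(5/8)(3/7) = 0.17857; P(data | r = 6) = (3/9)(2/8)(6/7) = 0.071429.
Weighting by the prior gives 1/9 · 0.11111 = 0.012346, 1/3 · 0.16667 = 0.055556, 1/9 · 0.17857 = 0.019841, 4/9 · 0.071429 = 0.031746; summing to 0.11949.
So P(r = 6 | data) = (0.031746) / (0.11949) = 0.26568.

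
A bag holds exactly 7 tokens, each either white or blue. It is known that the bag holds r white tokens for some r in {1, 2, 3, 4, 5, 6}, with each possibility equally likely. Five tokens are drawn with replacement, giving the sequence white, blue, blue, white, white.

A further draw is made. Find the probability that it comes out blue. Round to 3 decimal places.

Compute the likelihood of the observed sequence for each case: P(data | r = 1) = (1/7)(6/7)(6/7)(1/7)(1/7) = 0.002142; P(data | r = 2) = (2/7)(5/7)(5/7)(2/7)(2/7) = 0.0119; P(data | r = 3) = (3/7)(4/7)(4/7)(3/7)(3/7) = 0.025704; P(data | r = 4) = (4/7)(3/7)(3/7)(4/7)(4/7) = 0.034271; P(data | r = 5) = (5/7)(2/7)(2/7)(5/7)(5/7) = 0.02975; P(data | r = 6) = (6/7)(1/7)(1/7)(6/7)(6/7) = 0.012852.
Multiplying each by its prior: 1/6 · 0.002142 = 0.00035699, 1/6 · 0.0119 = 0.0019833, 1/6 · 0.025704 = 0.0042839, 1/6 · 0.034271 = 0.0057119, 1/6 · 0.02975 = 0.0049583, 1/6 · 0.012852 = 0.002142; these sum to 0.019436.
Dividing through by the total gives posterior P(r = 1 | data) = 0.018367, P(r = 2 | data) = 0.10204, P(r = 3 | data) = 0.22041, P(r = 4 | data) = 0.29388, P(r = 5 | data) = 0.2551, P(r = 6 | data) = 0.1102.
So P(blue next | data) = Σ P(blue next | H) P(H | data) = (6/7)(0.018367) + (5/7)(0.10204) + (4/7)(0.22041) + (3/7)(0.29388) + (2/7)(0.2551) + (1/7)(0.1102) = 0.42915.

0.429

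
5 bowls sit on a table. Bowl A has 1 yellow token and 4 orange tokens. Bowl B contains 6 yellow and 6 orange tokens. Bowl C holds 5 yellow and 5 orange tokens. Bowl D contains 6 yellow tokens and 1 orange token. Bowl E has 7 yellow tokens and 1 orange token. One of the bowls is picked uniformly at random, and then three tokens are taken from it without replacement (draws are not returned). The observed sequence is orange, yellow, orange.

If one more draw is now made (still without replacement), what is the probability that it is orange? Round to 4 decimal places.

Under each hypothesis, the probability of the observed sequence is: P(data | bowl A) = (4/5)(1/4)(3/3) = 0.2; P(data | bowl B) = (6/12)(6/11)(5/10) = 0.13636; P(data | bowl C) = (5/10)(5/9)(4/8) = 0.13889; P(data | bowl D) = (1/7)(6/6)(0/5) = 0; P(data | bowl E) = (1/8)(7/7)(0/6) = 0.
The prior-weighted likelihoods are 1/5 · 0.2 = 0.04, 1/5 · 0.13636 = 0.027273, 1/5 · 0.13889 = 0.027778, 1/5 · 0 = 0, 1/5 · 0 = 0; with total 0.095051.
Normalising, the posterior is P(bowl A | data) = 0.42083, P(bowl B | data) = 0.28693, P(bowl C | data) = 0.29224, P(bowl D | data) = 0, P(bowl E | data) = 0.
The predictive probability is P(orange next | data) = (1)(0.42083) + (4/9)(0.28693) + (3/7)(0.29224) = 0.6736.

0.6736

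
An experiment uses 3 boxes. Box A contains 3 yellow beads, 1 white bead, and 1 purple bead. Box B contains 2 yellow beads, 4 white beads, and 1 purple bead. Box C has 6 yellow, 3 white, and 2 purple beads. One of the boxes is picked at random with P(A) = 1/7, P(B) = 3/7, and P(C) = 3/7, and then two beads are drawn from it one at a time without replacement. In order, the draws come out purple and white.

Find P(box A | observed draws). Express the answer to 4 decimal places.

The likelihood of the observed sequence under each hypothesis: P(data | box A) = (1/5)(1/4) = 0.05; P(data | box B) = (1/7)(4/6) = 0.095238; P(data | box C) = (2/11)(3/10) = 0.054545.
Multiplying each by its prior: 1/7 · 0.05 = 0.0071429, 3/7 · 0.095238 = 0.040816, 3/7 · 0.054545 = 0.023377; summing to 0.071336.
So P(box A | data) = (0.0071429) / (0.071336) = 0.10013.

0.1001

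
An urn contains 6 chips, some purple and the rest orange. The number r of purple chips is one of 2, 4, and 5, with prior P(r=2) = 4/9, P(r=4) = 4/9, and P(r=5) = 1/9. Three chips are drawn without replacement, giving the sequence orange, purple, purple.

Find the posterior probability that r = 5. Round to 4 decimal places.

0.1351

Under each hypothesis, the probability of the observed sequence is: P(data | r = 2) = (4/6)(2/5)(1/4) = 1/15; P(data | r = 4) = (2/6)(4/5)(3/4) = 1/5; P(data | r = 5) = (1/6)(5/5)(4/4) = 1/6.
Multiplying each by its prior: 4/9 · 1/15 = 4/135, 4/9 · 1/5 = 4/45, 1/9 · 1/6 = 1/54; summing to 37/270.
Hence P(r = 5 | data) = (1/54) / (37/270) = 5/37.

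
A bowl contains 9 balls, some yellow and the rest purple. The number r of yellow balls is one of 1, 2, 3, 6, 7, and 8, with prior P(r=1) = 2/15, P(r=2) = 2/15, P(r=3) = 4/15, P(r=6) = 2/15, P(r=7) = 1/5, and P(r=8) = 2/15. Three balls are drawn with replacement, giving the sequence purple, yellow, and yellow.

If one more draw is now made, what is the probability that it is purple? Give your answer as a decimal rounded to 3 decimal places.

For each hypothesis, P(data | H) works out to: P(data | r = 1) = (8/9)(1/9)(1/9) = 0.010974; P(data | r = 2) = (7/9)(2/9)(2/9) = 0.038409; P(data | r = 3) = (6/9)(3/9)(3/9) = 0.074074; P(data | r = 6) = (3/9)(6/9)(6/9) = 0.14815; P(data | r = 7) = (2/9)(7/9)(7/9) = 0.13443; P(data | r = 8) = (1/9)(8/9)(8/9) = 0.087791.
Weighting by the prior gives 2/15 · 0.010974 = 0.0014632, 2/15 · 0.038409 = 0.0051212, 4/15 · 0.074074 = 0.019753, 2/15 · 0.14815 = 0.019753, 1/5 · 0.13443 = 0.026886, 2/15 · 0.087791 = 0.011706; with total 0.084682.
The posterior is then P(r = 1 | data) = 0.017279, P(r = 2 | data) = 0.060475, P(r = 3 | data) = 0.23326, P(r = 6 | data) = 0.23326, P(r = 7 | data) = 0.31749, P(r = 8 | data) = 0.13823.
So P(purple next | data) = Σ P(purple next | H) P(H | data) = (8/9)(0.017279) + (7/9)(0.060475) + (2/3)(0.23326) + (1/3)(0.23326) + (2/9)(0.31749) + (1/9)(0.13823) = 0.38157.

0.382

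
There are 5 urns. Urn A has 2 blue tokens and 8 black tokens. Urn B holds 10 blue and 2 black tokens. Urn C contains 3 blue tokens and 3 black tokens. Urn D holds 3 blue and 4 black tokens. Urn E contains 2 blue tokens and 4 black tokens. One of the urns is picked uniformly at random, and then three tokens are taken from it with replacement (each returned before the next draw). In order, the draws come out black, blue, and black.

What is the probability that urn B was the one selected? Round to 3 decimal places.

Compute the likelihood of the observed sequence for each case: P(data | urn A) = (8/10)(2/10)(8/10) = 0.128; P(data | urn B) = (2/12)(10/12)(2/12) = 0.023148; P(data | urn C) = (3/6)(3/6)(3/6) = 0.125; P(data | urn D) = (4/7)(3/7)(4/7) = 0.13994; P(data | urn E) = (4/6)(2/6)(4/6) = 0.14815.
Weighting by the prior gives 1/5 · 0.128 = 0.0256, 1/5 · 0.023148 = 0.0046296, 1/5 · 0.125 = 0.025, 1/5 · 0.13994 = 0.027988, 1/5 · 0.14815 = 0.02963; summing to 0.11285.
By Bayes' rule, P(urn B | data) = (0.0046296) / (0.11285) = 0.041026.

0.041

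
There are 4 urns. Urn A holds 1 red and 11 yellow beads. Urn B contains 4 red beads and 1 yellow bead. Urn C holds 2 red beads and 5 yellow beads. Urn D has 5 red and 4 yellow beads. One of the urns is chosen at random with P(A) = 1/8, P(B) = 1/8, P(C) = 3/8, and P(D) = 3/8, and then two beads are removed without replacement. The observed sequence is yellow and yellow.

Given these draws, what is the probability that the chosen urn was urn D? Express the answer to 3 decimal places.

0.181

For each hypothesis, P(data | H) works out to: P(data | urn A) = (11/12)(10/11) = 5/6; P(data | urn B) = (1/5)(0/4) = 0; P(data | urn C) = (5/7)(4/6) = 10/21; P(data | urn D) = (4/9)(3/8) = 1/6.
Weighting by the prior gives 1/8 · 5/6 = 5/48, 1/8 · 0 = 0, 3/8 · 10/21 = 5/28, 3/8 · 1/6 = 1/16; these sum to 29/84.
By Bayes' rule, P(urn D | data) = (1/16) / (29/84) = 21/116.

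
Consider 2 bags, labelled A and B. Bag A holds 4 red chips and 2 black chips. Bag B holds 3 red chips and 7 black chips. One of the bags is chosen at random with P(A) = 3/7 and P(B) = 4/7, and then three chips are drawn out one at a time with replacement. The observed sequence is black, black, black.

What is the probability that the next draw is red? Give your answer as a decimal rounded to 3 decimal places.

The likelihood of the observed sequence under each hypothesis: P(data | bag A) = (2/6)(2/6)(2/6) = 0.037037; P(data | bag B) = (7/10)(7/10)(7/10) = 0.343.
Multiplying each by its prior: 3/7 · 0.037037 = 0.015873, 4/7 · 0.343 = 0.196; with total 0.21187.
Normalising, the posterior is P(bag A | data) = 0.074918, P(bag B | data) = 0.92508.
The predictive probability is P(red next | data) = (2/3)(0.074918) + (3/10)(0.92508) = 0.32747.

0.327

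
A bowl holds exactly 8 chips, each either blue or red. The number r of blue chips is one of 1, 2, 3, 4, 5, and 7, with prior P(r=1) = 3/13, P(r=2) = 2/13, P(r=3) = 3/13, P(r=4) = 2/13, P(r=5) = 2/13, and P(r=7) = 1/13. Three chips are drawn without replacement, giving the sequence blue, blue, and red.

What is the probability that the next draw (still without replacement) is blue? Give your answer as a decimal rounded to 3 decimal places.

For each hypothesis, P(data | H) works out to: P(data | r = 1) = (1/8)(0/7) = 0; P(data | r = 2) = (2/8)(1/7)(6/6) = 1/28; P(data | r = 3) = (3/8)(2/7)(5/6) = 5/56; P(data | r = 4) = (4/8)(3/7)(4/6) = 1/7; P(data | r = 5) = (5/8)(4/7)(3/6) = 5/28; P(data | r = 7) = (7/8)(6/7)(1/6) = 1/8.
Weighting by the prior gives 3/13 · 0 = 0, 2/13 · 1/28 = 1/182, 3/13 · 5/56 = 15/728, 2/13 · 1/7 = 2/91, 2/13 · 5/28 = 5/182, 1/13 · 1/8 = 1/104; summing to 31/364.
The posterior is then P(r = 1 | data) = 0, P(r = 2 | data) = 2/31, P(r = 3 | data) = 15/62, P(r = 4 | data) = 8/31, P(r = 5 | data) = 10/31, P(r = 7 | data) = 7/62.
The predictive probability is P(blue next | data) = (0)(2/31) + (1/5)(15/62) + (2/5)(8/31) + (3/5)(10/31) + (1)(7/62) = 71/155.

0.458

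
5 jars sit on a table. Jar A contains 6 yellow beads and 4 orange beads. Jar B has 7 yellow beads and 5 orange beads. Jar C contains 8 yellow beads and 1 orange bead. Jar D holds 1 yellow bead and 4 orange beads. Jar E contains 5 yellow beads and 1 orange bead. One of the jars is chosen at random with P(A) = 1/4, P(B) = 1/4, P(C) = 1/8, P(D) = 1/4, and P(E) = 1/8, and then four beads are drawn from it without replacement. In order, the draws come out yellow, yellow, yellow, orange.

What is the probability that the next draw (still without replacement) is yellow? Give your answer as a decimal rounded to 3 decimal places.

0.715

The likelihood of the observed sequence under each hypothesis: P(data | jar A) = (6/10)(5/9)(4/8)(4/7) = 0.095238; P(data | jar B) = (7/12)(6/11)(5/10)(5/9) = 0.088384; P(data | jar C) = (8/9)(7/8)(6/7)(1/6) = 0.11111; P(data | jar D) = (1/5)(0/4) = 0; P(data | jar E) = (5/6)(4/5)(3/4)(1/3) = 0.16667.
The prior-weighted likelihoods are 1/4 · 0.095238 = 0.02381, 1/4 · 0.088384 = 0.022096, 1/8 · 0.11111 = 0.013889, 1/4 · 0 = 0, 1/8 · 0.16667 = 0.020833; summing to 0.080628.
The posterior is then P(jar A | data) = 0.2953, P(jar B | data) = 0.27405, P(jar C | data) = 0.17226, P(jar D | data) = 0, P(jar E | data) = 0.25839.
The predictive probability is P(yellow next | data) = (1/2)(0.2953) + (1/2)(0.27405) + (1)(0.17226) + (1)(0.25839) = 0.71532.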